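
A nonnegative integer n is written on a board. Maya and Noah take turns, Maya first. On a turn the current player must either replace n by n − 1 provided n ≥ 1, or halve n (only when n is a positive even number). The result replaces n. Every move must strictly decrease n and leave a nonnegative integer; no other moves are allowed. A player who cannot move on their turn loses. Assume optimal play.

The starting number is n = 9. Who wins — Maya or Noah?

Noah wins.

Work bottom-up. With no move the player to move loses. Otherwise the position is W if at least one move leads to an L position for the opponent, and L if every move leads to a W.
n=0: no move → L
n=1: can move to 0, which is L ⇒ W
n=2: the only move is to 1(W), a W ⇒ L
n=3: can move to 2, which is L ⇒ W
n=4: can move to 2, which is L ⇒ W
n=5: the only move is to 4(W), a W ⇒ L
n=6: can move to 5, which is L ⇒ W
n=7: the only move is to 6(W), a W ⇒ L
n=8: can move to 7, which is L ⇒ W
n=9: the only move is to 8(W), a W ⇒ L
Every move from 9 reaches a W position, so the mover loses.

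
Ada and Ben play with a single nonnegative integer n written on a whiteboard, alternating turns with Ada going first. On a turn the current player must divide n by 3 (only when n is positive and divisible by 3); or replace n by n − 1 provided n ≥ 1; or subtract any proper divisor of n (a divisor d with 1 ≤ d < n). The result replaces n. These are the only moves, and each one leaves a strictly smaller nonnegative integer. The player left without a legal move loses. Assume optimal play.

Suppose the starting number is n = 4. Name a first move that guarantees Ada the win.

Move to 2.

Use the standard recursion: the mover loses at a terminal position; elsewhere, the mover wins exactly when some move hands the opponent an L position.
n=0: no move → L
n=1: →0(L), so W
n=2: →1(W) only, which is W, so L
n=3: →2(L), so W
n=4: →2(L), so W
From 4, the L positions reachable in one move are: 2.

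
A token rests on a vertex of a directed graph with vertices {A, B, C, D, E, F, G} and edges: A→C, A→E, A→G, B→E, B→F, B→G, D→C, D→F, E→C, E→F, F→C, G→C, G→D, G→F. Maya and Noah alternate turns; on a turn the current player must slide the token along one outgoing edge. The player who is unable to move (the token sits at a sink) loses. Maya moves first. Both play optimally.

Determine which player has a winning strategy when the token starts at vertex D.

Classify positions by backward induction: terminal positions (no move available) are L. From any other position, the mover wins iff some move reaches an L.
Every edge goes from a vertex to one that appears earlier in the order C, F, D, E, G, A, B, so processing vertices in that order labels each vertex after all of its successors.
C: no outgoing edge → L
F: reaches L-position C → W
D: reaches L-position C → W
E: reaches L-position C → W
G: reaches L-position C → W
A: reaches L-position C → W
B: only reaches G(W), E(W), F(W), all W → L
The starting position D is W: Maya should move to C, handing over an L position.

Maya wins.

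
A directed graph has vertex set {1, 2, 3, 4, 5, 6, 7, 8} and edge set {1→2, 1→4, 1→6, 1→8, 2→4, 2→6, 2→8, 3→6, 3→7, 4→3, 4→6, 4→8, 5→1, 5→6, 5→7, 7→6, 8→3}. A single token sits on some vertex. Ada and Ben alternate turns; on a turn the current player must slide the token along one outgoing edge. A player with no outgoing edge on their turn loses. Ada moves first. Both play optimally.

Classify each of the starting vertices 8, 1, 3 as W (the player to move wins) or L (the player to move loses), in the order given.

8: L, 1: W, 3: W

Compute win/loss labels from the base case upward. A position with no move is L. Any other position is W if it can reach an L in one move, else L.
Every edge goes from a vertex to one that appears earlier in the order 6, 7, 3, 8, 4, 2, 1, 5, so processing vertices in that order labels each vertex after all of its successors.
6: no outgoing edge → L
7: reaches L-position 6 → W
3: reaches L-position 6 → W
8: only reaches 3(W), which is W → L
4: reaches L-position 8 → W
2: reaches L-position 8 → W
1: reaches L-position 8 → W
5: reaches L-position 6 → W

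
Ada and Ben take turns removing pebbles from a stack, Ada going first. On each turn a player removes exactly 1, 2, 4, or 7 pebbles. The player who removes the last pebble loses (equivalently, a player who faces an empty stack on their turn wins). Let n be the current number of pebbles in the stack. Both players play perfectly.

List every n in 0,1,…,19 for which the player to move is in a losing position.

1, 4, 7, 10, 13, 16, 19

Work bottom-up. With no move the player to move wins. Otherwise the position is W if at least one move leads to an L position for the opponent, and L if every move leads to a W.
n=0: no move; the opponent has just taken the last pebble and therefore loses → W
n=1: →0(W) only, which is W, so L
n=2: →1(L), so W
n=3: →1(L), so W
n=4: →3(W), 2(W), 0(W) — all W, so L
n=5: →4(L), so W
n=6: →4(L), so W
n=7: →6(W), 5(W), 3(W), 0(W) — all W, so L
n=8: →7(L), so W
n=9: →7(L), so W
n=10: →9(W), 8(W), 6(W), 3(W) — all W, so L
n=11: →10(L), so W
n=12: →10(L), so W
n=13: →12(W), 11(W), 9(W), 6(W) — all W, so L
n=14: →13(L), so W
n=15: →13(L), so W
n=16: →15(W), 14(W), 12(W), 9(W) — all W, so L
n=17: →16(L), so W
n=18: →16(L), so W
n=19: →18(W), 17(W), 15(W), 12(W) — all W, so L
Reading off the rows marked L gives the requested list; there are 7 such values of n.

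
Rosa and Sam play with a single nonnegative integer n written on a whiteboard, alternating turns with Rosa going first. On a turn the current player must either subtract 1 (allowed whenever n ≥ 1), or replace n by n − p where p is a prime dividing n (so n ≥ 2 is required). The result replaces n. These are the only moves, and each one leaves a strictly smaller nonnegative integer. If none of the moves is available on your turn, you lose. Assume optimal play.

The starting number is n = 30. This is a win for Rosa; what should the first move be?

Compute win/loss labels from the base case upward. A position with no move is L. Any other position is W if it can reach an L in one move, else L.
n=0: no move → L
n=1: reaches L-position 0 → W
n=2: reaches L-position 0 → W
n=3: reaches L-position 0 → W
n=4: only reaches 2(W), 3(W), all W → L
n=5: reaches L-position 0 → W
n=6: reaches L-position 4 → W
n=7: reaches L-position 0 → W
n=8: only reaches 6(W), 7(W), all W → L
n=9: reaches L-position 8 → W
n=10: reaches L-position 8 → W
n=11: reaches L-position 0 → W
n=12: only reaches 9(W), 10(W), 11(W), all W → L
n=13: reaches L-position 0 → W
n=14: reaches L-position 12 → W
n=15: reaches L-position 12 → W
n=16: only reaches 14(W), 15(W), all W → L
n=17: reaches L-position 0 → W
n=18: reaches L-position 16 → W
n=19: reaches L-position 0 → W
n=20: only reaches 15(W), 18(W), 19(W), all W → L
n=21: reaches L-position 20 → W
n=22: reaches L-position 20 → W
n=23: reaches L-position 0 → W
n=24: only reaches 21(W), 22(W), 23(W), all W → L
n=25: reaches L-position 20 → W
n=26: reaches L-position 24 → W
n=27: reaches L-position 24 → W
n=28: only reaches 21(W), 26(W), 27(W), all W → L
n=29: reaches L-position 0 → W
n=30: reaches L-position 28 → W
From 30, the L positions reachable in one move are: 28.

Move to 28.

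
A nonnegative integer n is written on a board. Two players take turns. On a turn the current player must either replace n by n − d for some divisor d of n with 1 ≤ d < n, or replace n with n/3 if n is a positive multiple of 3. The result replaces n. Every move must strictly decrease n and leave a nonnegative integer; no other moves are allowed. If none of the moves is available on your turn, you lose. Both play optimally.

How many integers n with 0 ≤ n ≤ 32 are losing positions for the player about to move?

Positions with no move are L. A position that does have a move is losing for the player to move precisely when every available move leads to a winning position for the opponent. Fill in the labels:
n=0: no move → L
n=1: no move → L
n=2: reaches L-position 1 → W
n=3: reaches L-position 1 → W
n=4: only reaches 2(W), 3(W), all W → L
n=5: reaches L-position 4 → W
n=6: reaches L-position 4 → W
n=7: only reaches 6(W), which is W → L
n=8: reaches L-position 4 → W
n=9: only reaches 3(W), 6(W), 8(W), all W → L
n=10: reaches L-position 9 → W
n=11: only reaches 10(W), which is W → L
n=12: reaches L-position 4 → W
n=13: only reaches 12(W), which is W → L
n=14: reaches L-position 7 → W
n=15: only reaches 5(W), 10(W), 12(W), 14(W), all W → L
n=16: reaches L-position 15 → W
n=17: only reaches 16(W), which is W → L
n=18: reaches L-position 9 → W
n=19: only reaches 18(W), which is W → L
n=20: reaches L-position 15 → W
n=21: reaches L-position 7 → W
n=22: reaches L-position 11 → W
n=23: only reaches 22(W), which is W → L
n=24: reaches L-position 23 → W
n=25: only reaches 20(W), 24(W), all W → L
n=26: reaches L-position 13 → W
n=27: reaches L-position 9 → W
n=28: only reaches 14(W), 21(W), 24(W), 26(W), 27(W), all W → L
n=29: reaches L-position 28 → W
n=30: reaches L-position 15 → W
n=31: only reaches 30(W), which is W → L
n=32: reaches L-position 28 → W
L entries with 0 ≤ n ≤ 32: n = 0, 1, 4, 7, 9, 11, 13, 15, 17, 19, 23, 25, 28, 31; that makes 14.

14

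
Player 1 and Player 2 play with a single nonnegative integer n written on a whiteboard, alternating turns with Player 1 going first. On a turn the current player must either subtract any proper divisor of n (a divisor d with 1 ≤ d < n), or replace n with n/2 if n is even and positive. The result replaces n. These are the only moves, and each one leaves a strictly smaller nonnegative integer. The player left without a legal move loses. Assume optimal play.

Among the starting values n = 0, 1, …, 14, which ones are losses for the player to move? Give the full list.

0, 1, 3, 5, 7, 9, 11, 13

Build the W/L table. Terminal = L. A non-terminal position is W if it has a move to some L; otherwise it is L.
n=0: no move → L
n=1: no move → L
n=2: can move to 1, which is L ⇒ W
n=3: the only move is to 2(W), a W ⇒ L
n=4: can move to 3, which is L ⇒ W
n=5: the only move is to 4(W), a W ⇒ L
n=6: can move to 3, which is L ⇒ W
n=7: the only move is to 6(W), a W ⇒ L
n=8: can move to 7, which is L ⇒ W
n=9: moves to 6(W), 8(W); every one is W ⇒ L
n=10: can move to 5, which is L ⇒ W
n=11: the only move is to 10(W), a W ⇒ L
n=12: can move to 9, which is L ⇒ W
n=13: the only move is to 12(W), a W ⇒ L
n=14: can move to 7, which is L ⇒ W
The losing starting values of n are exactly the entries labelled L in this table (8 of them).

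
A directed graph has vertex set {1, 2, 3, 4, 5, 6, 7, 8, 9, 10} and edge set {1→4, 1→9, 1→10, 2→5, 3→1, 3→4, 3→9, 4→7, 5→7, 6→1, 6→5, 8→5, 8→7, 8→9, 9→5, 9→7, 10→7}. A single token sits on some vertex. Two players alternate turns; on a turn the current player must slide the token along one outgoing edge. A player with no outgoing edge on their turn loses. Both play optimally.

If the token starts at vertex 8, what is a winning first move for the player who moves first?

Move to 7.

Compute win/loss labels from the base case upward. A position with no move is L. Any other position is W if it can reach an L in one move, else L.
Every edge goes from a vertex to one that appears earlier in the order 7, 5, 9, 8, 10, 4, 1, 3, 6, 2, so processing vertices in that order labels each vertex after all of its successors.
7: no outgoing edge → L
5: W (go to 7, an L position)
9: W (go to 7, an L position)
8: W (go to 7, an L position)
10: W (go to 7, an L position)
4: W (go to 7, an L position)
1: L (options 4(W), 10(W), 9(W) are all W)
3: W (go to 1, an L position)
6: W (go to 1, an L position)
2: L (sole option 5(W) is W)
From 8, the L positions reachable in one move are: 7.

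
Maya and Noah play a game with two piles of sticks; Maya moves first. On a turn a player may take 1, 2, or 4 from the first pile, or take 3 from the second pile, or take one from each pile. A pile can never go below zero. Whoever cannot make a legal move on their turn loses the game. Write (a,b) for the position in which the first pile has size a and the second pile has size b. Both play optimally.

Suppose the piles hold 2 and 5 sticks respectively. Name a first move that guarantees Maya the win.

Classify positions by backward induction: terminal positions (no move available) are L. From any other position, the mover wins iff some move reaches an L.
No move ever increases a pile, so every position that can arise here has a ≤ 2 and b ≤ 5; it is enough to label the cells with 0 ≤ a ≤ 2 and 0 ≤ b ≤ 5.
Every move lowers a or b (never raises either), so fill the grid row by row in increasing a, and left to right within a row: each cell's successors are then already labelled.
      b=0  b=1  b=2  b=3  b=4  b=5
a=0:    L    L    L    W    W    W
a=1:    W    W    W    W    L    L
a=2:    W    W    W    L    W    W
Cells with no legal move (terminal, hence L): (0,0), (0,1), (0,2).
The remaining L cells, each justified by listing all of its moves:
(1,4): only reaches (0,4)(W), (1,1)(W), (0,3)(W), all W → L
(1,5): only reaches (0,5)(W), (1,2)(W), (0,4)(W), all W → L
(2,3): only reaches (1,3)(W), (0,3)(W), (2,0)(W), (1,2)(W), all W → L
Every other cell has at least one move into one of the L cells above, so it is W.
From (2,5), the L positions reachable in one move are: (1,5), (1,4). Any move reaching one of these is winning.

Move to (1,5).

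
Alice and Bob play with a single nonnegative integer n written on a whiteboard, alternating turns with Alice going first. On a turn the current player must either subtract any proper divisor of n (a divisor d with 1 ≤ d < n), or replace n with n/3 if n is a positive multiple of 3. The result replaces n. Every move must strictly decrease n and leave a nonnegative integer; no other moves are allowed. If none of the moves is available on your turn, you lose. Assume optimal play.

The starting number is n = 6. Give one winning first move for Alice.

Move to 4.

Label each position W (a win for the player to move) or L (a loss). A position with no legal move is L; any other position is W exactly when some move reaches an L, and L when every move reaches a W.
n=0: no move → L
n=1: no move → L
n=2: →1(L), so W
n=3: →1(L), so W
n=4: →2(W), 3(W) — all W, so L
n=5: →4(L), so W
n=6: →4(L), so W
From 6, the L positions reachable in one move are: 4.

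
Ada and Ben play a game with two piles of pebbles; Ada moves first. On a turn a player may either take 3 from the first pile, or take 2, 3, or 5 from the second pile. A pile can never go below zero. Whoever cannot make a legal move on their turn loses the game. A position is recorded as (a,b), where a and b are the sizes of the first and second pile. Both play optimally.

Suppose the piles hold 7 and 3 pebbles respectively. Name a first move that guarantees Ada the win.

Label each position W (a win for the player to move) or L (a loss). A position with no legal move is L; any other position is W exactly when some move reaches an L, and L when every move reaches a W.
No move ever increases a pile, so every position that can arise here has a ≤ 7 and b ≤ 3; it is enough to label the cells with 0 ≤ a ≤ 7 and 0 ≤ b ≤ 3.
Every move lowers a or b (never raises either), so fill the grid row by row in increasing a, and left to right within a row: each cell's successors are then already labelled.
      b=0  b=1  b=2  b=3
a=0:    L    L    W    W
a=1:    L    L    W    W
a=2:    L    L    W    W
a=3:    W    W    L    L
a=4:    W    W    L    L
a=5:    W    W    L    L
a=6:    L    L    W    W
a=7:    L    L    W    W
Cells with no legal move (terminal, hence L): (0,0), (0,1), (1,0), (1,1), (2,0), (2,1).
The remaining L cells, each justified by listing all of its moves:
(3,2): moves to (0,2)(W), (3,0)(W); every one is W ⇒ L
(3,3): moves to (0,3)(W), (3,1)(W), (3,0)(W); every one is W ⇒ L
(4,2): moves to (1,2)(W), (4,0)(W); every one is W ⇒ L
(4,3): moves to (1,3)(W), (4,1)(W), (4,0)(W); every one is W ⇒ L
(5,2): moves to (2,2)(W), (5,0)(W); every one is W ⇒ L
(5,3): moves to (2,3)(W), (5,1)(W), (5,0)(W); every one is W ⇒ L
(6,0): the only move is to (3,0)(W), a W ⇒ L
(6,1): the only move is to (3,1)(W), a W ⇒ L
(7,0): the only move is to (4,0)(W), a W ⇒ L
(7,1): the only move is to (4,1)(W), a W ⇒ L
Every other cell has at least one move into one of the L cells above, so it is W.
From (7,3), the L positions reachable in one move are: (4,3), (7,1), (7,0). Any move reaching one of these is winning.

Move to (4,3).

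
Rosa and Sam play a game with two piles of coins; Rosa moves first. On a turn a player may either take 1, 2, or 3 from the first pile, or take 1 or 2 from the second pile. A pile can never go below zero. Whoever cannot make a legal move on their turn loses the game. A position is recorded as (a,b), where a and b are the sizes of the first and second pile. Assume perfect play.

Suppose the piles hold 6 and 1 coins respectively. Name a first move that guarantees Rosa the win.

Use the standard recursion: the mover loses at a terminal position; elsewhere, the mover wins exactly when some move hands the opponent an L position.
No move ever increases a pile, so every position that can arise here has a ≤ 6 and b ≤ 1; it is enough to label the cells with 0 ≤ a ≤ 6 and 0 ≤ b ≤ 1.
Every move lowers a or b (never raises either), so fill the grid row by row in increasing a, and left to right within a row: each cell's successors are then already labelled.
      b=0  b=1
a=0:    L    W
a=1:    W    L
a=2:    W    W
a=3:    W    W
a=4:    L    W
a=5:    W    L
a=6:    W    W
Cells with no legal move (terminal, hence L): (0,0).
The remaining L cells, each justified by listing all of its moves:
(1,1): →(0,1)(W), (1,0)(W) — all W, so L
(4,0): →(3,0)(W), (2,0)(W), (1,0)(W) — all W, so L
(5,1): →(4,1)(W), (3,1)(W), (2,1)(W), (5,0)(W) — all W, so L
Every other cell has at least one move into one of the L cells above, so it is W.
From (6,1), the L positions reachable in one move are: (5,1).

Move to (5,1).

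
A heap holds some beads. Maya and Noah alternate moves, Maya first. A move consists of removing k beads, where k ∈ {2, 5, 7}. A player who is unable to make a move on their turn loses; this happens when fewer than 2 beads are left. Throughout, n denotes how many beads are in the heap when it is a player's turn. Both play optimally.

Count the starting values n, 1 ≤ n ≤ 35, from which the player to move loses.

10

Classify positions by backward induction: terminal positions (no move available) are L. From any other position, the mover wins iff some move reaches an L.
n=0: no move → L
n=1: no move → L
n=2: →0(L), so W
n=3: →1(L), so W
n=4: →2(W) only, which is W, so L
n=5: →0(L), so W
n=6: →4(L), so W
n=7: →0(L), so W
n=8: →1(L), so W
n=9: →4(L), so W
n=10: →8(W), 5(W), 3(W) — all W, so L
n=11: →4(L), so W
n=12: →10(L), so W
n=13: →11(W), 8(W), 6(W) — all W, so L
n=14: →12(W), 9(W), 7(W) — all W, so L
n=15: →13(L), so W
n=16: →14(L), so W
n=17: →10(L), so W
n=18: →13(L), so W
n=19: →14(L), so W
n=20: →13(L), so W
n=21: →14(L), so W
n=22: →20(W), 17(W), 15(W) — all W, so L
n=23: →21(W), 18(W), 16(W) — all W, so L
n=24: →22(L), so W
n=25: →23(L), so W
n=26: →24(W), 21(W), 19(W) — all W, so L
n=27: →22(L), so W
n=28: →26(L), so W
n=29: →22(L), so W
n=30: →23(L), so W
n=31: →26(L), so W
n=32: →30(W), 27(W), 25(W) — all W, so L
n=33: →26(L), so W
n=34: →32(L), so W
n=35: →33(W), 30(W), 28(W) — all W, so L
L entries with 1 ≤ n ≤ 35 (n=0 is outside the asked range and is not counted): n = 1, 4, 10, 13, 14, 22, 23, 26, 32, 35; that makes 10.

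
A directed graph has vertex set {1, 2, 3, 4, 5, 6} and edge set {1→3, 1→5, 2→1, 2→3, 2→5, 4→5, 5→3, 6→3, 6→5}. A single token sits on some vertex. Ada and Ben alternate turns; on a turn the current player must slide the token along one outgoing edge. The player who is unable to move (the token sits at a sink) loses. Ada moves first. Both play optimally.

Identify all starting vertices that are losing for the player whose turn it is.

3, 4

Compute win/loss labels from the base case upward. A position with no move is L. Any other position is W if it can reach an L in one move, else L.
Every edge goes from a vertex to one that appears earlier in the order 3, 5, 1, 2, 6, 4, so processing vertices in that order labels each vertex after all of its successors.
3: no outgoing edge → L
5: reaches L-position 3 → W
1: reaches L-position 3 → W
2: reaches L-position 3 → W
6: reaches L-position 3 → W
4: only reaches 5(W), which is W → L
Reading off the rows marked L gives the requested list; there are 2 such vertices.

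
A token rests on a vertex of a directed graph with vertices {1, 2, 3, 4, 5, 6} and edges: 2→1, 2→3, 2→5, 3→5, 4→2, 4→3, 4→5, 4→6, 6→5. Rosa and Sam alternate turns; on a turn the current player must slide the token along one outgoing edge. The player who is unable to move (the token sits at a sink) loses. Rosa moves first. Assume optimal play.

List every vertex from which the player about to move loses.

1, 5

Compute win/loss labels from the base case upward. A position with no move is L. Any other position is W if it can reach an L in one move, else L.
Every edge goes from a vertex to one that appears earlier in the order 5, 1, 3, 2, 6, 4, so processing vertices in that order labels each vertex after all of its successors.
5: no outgoing edge → L
1: no outgoing edge → L
3: can move to 5, which is L ⇒ W
2: can move to 1, which is L ⇒ W
6: can move to 5, which is L ⇒ W
4: can move to 5, which is L ⇒ W
The losing starting vertices are exactly the entries labelled L in this table (2 of them).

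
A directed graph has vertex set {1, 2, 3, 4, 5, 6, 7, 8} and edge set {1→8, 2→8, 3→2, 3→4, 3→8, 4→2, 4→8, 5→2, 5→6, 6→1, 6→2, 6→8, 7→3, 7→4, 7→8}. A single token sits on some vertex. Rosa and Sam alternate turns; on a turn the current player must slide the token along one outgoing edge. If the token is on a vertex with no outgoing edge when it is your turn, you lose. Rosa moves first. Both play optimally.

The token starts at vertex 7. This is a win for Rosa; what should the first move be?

Build the W/L table. Terminal = L. A non-terminal position is W if it has a move to some L; otherwise it is L.
Every edge goes from a vertex to one that appears earlier in the order 8, 2, 4, 3, 1, 7, 6, 5, so processing vertices in that order labels each vertex after all of its successors.
8: no outgoing edge → L
2: W (go to 8, an L position)
4: W (go to 8, an L position)
3: W (go to 8, an L position)
1: W (go to 8, an L position)
7: W (go to 8, an L position)
6: W (go to 8, an L position)
5: L (options 6(W), 2(W) are all W)
From 7, the L positions reachable in one move are: 8.

Move to 8.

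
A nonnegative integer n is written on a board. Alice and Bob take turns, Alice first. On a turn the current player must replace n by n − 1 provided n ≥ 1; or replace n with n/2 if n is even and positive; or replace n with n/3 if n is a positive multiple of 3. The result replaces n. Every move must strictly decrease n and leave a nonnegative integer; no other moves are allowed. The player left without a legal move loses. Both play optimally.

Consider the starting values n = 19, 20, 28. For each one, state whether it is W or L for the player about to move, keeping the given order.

Compute win/loss labels from the base case upward. A position with no move is L. Any other position is W if it can reach an L in one move, else L.
n=0: no move → L
n=1: can move to 0, which is L ⇒ W
n=2: the only move is to 1(W), a W ⇒ L
n=3: can move to 2, which is L ⇒ W
n=4: can move to 2, which is L ⇒ W
n=5: the only move is to 4(W), a W ⇒ L
n=6: can move to 2, which is L ⇒ W
n=7: the only move is to 6(W), a W ⇒ L
n=8: can move to 7, which is L ⇒ W
n=9: moves to 3(W), 8(W); every one is W ⇒ L
n=10: can move to 5, which is L ⇒ W
n=11: the only move is to 10(W), a W ⇒ L
n=12: can move to 11, which is L ⇒ W
n=13: the only move is to 12(W), a W ⇒ L
n=14: can move to 7, which is L ⇒ W
n=15: can move to 5, which is L ⇒ W
n=16: moves to 8(W), 15(W); every one is W ⇒ L
n=17: can move to 16, which is L ⇒ W
n=18: can move to 9, which is L ⇒ W
n=19: the only move is to 18(W), a W ⇒ L
n=20: can move to 19, which is L ⇒ W
n=21: can move to 7, which is L ⇒ W
n=22: can move to 11, which is L ⇒ W
n=23: the only move is to 22(W), a W ⇒ L
n=24: can move to 23, which is L ⇒ W
n=25: the only move is to 24(W), a W ⇒ L
n=26: can move to 13, which is L ⇒ W
n=27: can move to 9, which is L ⇒ W
n=28: moves to 14(W), 27(W); every one is W ⇒ L

19: L, 20: W, 28: L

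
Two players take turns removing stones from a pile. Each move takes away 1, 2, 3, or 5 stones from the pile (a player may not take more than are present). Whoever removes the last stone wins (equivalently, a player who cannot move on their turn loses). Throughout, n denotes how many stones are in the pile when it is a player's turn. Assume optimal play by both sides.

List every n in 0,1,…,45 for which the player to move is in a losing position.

Label each position W (a win for the player to move) or L (a loss). A position with no legal move is L; any other position is W exactly when some move reaches an L, and L when every move reaches a W.
n=0: no move → L
n=1: →0(L), so W
n=2: →0(L), so W
n=3: →0(L), so W
n=4: →3(W), 2(W), 1(W) — all W, so L
n=5: →4(L), so W
n=6: →4(L), so W
n=7: →4(L), so W
n=8: →7(W), 6(W), 5(W), 3(W) — all W, so L
n=9: →8(L), so W
n=10: →8(L), so W
n=11: →8(L), so W
n=12: →11(W), 10(W), 9(W), 7(W) — all W, so L
n=13: →12(L), so W
n=14: →12(L), so W
n=15: →12(L), so W
n=16: →15(W), 14(W), 13(W), 11(W) — all W, so L
n=17: →16(L), so W
n=18: →16(L), so W
n=19: →16(L), so W
n=20: →19(W), 18(W), 17(W), 15(W) — all W, so L
n=21: →20(L), so W
n=22: →20(L), so W
n=23: →20(L), so W
n=24: →23(W), 22(W), 21(W), 19(W) — all W, so L
n=25: →24(L), so W
n=26: →24(L), so W
n=27: →24(L), so W
n=28: →27(W), 26(W), 25(W), 23(W) — all W, so L
n=29: →28(L), so W
n=30: →28(L), so W
n=31: →28(L), so W
n=32: →31(W), 30(W), 29(W), 27(W) — all W, so L
n=33: →32(L), so W
n=34: →32(L), so W
n=35: →32(L), so W
n=36: →35(W), 34(W), 33(W), 31(W) — all W, so L
n=37: →36(L), so W
n=38: →36(L), so W
n=39: →36(L), so W
n=40: →39(W), 38(W), 37(W), 35(W) — all W, so L
n=41: →40(L), so W
n=42: →40(L), so W
n=43: →40(L), so W
n=44: →43(W), 42(W), 41(W), 39(W) — all W, so L
n=45: →44(L), so W
The losing starting values of n are exactly the entries labelled L in this table (12 of them).

0, 4, 8, 12, 16, 20, 24, 28, 32, 36, 40, 44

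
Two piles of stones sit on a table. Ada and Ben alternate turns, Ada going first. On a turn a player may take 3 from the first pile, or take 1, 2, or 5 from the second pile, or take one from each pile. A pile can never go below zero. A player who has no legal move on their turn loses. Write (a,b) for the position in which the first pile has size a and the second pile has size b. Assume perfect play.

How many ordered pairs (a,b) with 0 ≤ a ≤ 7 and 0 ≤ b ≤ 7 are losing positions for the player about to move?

Compute win/loss labels from the base case upward. A position with no move is L. Any other position is W if it can reach an L in one move, else L.
Every move lowers a or b (never raises either), so fill the grid row by row in increasing a, and left to right within a row: each cell's successors are then already labelled.
      b=0  b=1  b=2  b=3  b=4  b=5  b=6  b=7
a=0:    L    W    W    L    W    W    L    W
a=1:    L    W    W    L    W    W    L    W
a=2:    L    W    W    L    W    W    L    W
a=3:    W    W    L    W    W    L    W    W
a=4:    W    L    W    W    L    W    W    L
a=5:    W    L    W    W    L    W    W    L
a=6:    L    W    W    L    W    W    L    W
a=7:    L    W    W    L    W    W    L    W
Cells with no legal move (terminal, hence L): (0,0), (1,0), (2,0).
The remaining L cells, each justified by listing all of its moves:
(0,3): →(0,2)(W), (0,1)(W) — all W, so L
(0,6): →(0,5)(W), (0,4)(W), (0,1)(W) — all W, so L
(1,3): →(1,2)(W), (1,1)(W), (0,2)(W) — all W, so L
(1,6): →(1,5)(W), (1,4)(W), (1,1)(W), (0,5)(W) — all W, so L
(2,3): →(2,2)(W), (2,1)(W), (1,2)(W) — all W, so L
(2,6): →(2,5)(W), (2,4)(W), (2,1)(W), (1,5)(W) — all W, so L
(3,2): →(0,2)(W), (3,1)(W), (3,0)(W), (2,1)(W) — all W, so L
(3,5): →(0,5)(W), (3,4)(W), (3,3)(W), (3,0)(W), (2,4)(W) — all W, so L
(4,1): →(1,1)(W), (4,0)(W), (3,0)(W) — all W, so L
(4,4): →(1,4)(W), (4,3)(W), (4,2)(W), (3,3)(W) — all W, so L
(4,7): →(1,7)(W), (4,6)(W), (4,5)(W), (4,2)(W), (3,6)(W) — all W, so L
(5,1): →(2,1)(W), (5,0)(W), (4,0)(W) — all W, so L
(5,4): →(2,4)(W), (5,3)(W), (5,2)(W), (4,3)(W) — all W, so L
(5,7): →(2,7)(W), (5,6)(W), (5,5)(W), (5,2)(W), (4,6)(W) — all W, so L
(6,0): →(3,0)(W) only, which is W, so L
(6,3): →(3,3)(W), (6,2)(W), (6,1)(W), (5,2)(W) — all W, so L
(6,6): →(3,6)(W), (6,5)(W), (6,4)(W), (6,1)(W), (5,5)(W) — all W, so L
(7,0): →(4,0)(W) only, which is W, so L
(7,3): →(4,3)(W), (7,2)(W), (7,1)(W), (6,2)(W) — all W, so L
(7,6): →(4,6)(W), (7,5)(W), (7,4)(W), (7,1)(W), (6,5)(W) — all W, so L
Every other cell has at least one move into one of the L cells above, so it is W.
L cells per row: a=0: 3, a=1: 3, a=2: 3, a=3: 2, a=4: 3, a=5: 3, a=6: 3, a=7: 3; total 23.

23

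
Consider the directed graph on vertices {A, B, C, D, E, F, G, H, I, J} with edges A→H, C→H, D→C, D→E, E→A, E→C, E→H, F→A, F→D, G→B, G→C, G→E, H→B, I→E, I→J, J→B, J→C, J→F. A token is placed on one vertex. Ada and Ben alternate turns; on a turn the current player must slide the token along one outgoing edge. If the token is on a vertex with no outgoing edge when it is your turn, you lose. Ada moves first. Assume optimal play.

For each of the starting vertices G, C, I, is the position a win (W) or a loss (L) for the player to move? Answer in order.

G: W, C: L, I: L

Label each position W (a win for the player to move) or L (a loss). A position with no legal move is L; any other position is W exactly when some move reaches an L, and L when every move reaches a W.
Every edge goes from a vertex to one that appears earlier in the order B, H, C, A, E, D, F, J, G, I, so processing vertices in that order labels each vertex after all of its successors.
B: no outgoing edge → L
H: reaches L-position B → W
C: only reaches H(W), which is W → L
A: only reaches H(W), which is W → L
E: reaches L-position A → W
D: reaches L-position C → W
F: reaches L-position A → W
J: reaches L-position C → W
G: reaches L-position C → W
I: only reaches J(W), E(W), all W → L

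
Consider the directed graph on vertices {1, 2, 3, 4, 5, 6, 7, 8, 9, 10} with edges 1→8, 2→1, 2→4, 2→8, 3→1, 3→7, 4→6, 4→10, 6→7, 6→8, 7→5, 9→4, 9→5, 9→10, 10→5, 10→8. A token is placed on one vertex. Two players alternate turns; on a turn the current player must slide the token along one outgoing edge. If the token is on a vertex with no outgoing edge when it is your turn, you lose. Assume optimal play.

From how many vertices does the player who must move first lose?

Use the standard recursion: the mover loses at a terminal position; elsewhere, the mover wins exactly when some move hands the opponent an L position.
Every edge goes from a vertex to one that appears earlier in the order 8, 5, 1, 7, 3, 10, 6, 4, 9, 2, so processing vertices in that order labels each vertex after all of its successors.
8: no outgoing edge → L
5: no outgoing edge → L
1: →8(L), so W
7: →5(L), so W
3: →7(W), 1(W) — all W, so L
10: →5(L), so W
6: →8(L), so W
4: →6(W), 10(W) — all W, so L
9: →4(L), so W
2: →4(L), so W
The L vertices are 3, 4, 5, 8; that is 4 in all.

4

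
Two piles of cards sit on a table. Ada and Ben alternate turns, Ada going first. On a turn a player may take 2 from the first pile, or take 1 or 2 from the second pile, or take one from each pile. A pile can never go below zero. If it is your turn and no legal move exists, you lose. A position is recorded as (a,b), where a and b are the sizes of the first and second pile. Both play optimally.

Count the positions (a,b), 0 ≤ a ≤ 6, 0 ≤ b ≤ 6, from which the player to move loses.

Label each position W (a win for the player to move) or L (a loss). A position with no legal move is L; any other position is W exactly when some move reaches an L, and L when every move reaches a W.
Every move lowers a or b (never raises either), so fill the grid row by row in increasing a, and left to right within a row: each cell's successors are then already labelled.
      b=0  b=1  b=2  b=3  b=4  b=5  b=6
a=0:    L    W    W    L    W    W    L
a=1:    L    W    W    L    W    W    L
a=2:    W    W    L    W    W    L    W
a=3:    W    L    W    W    L    W    W
a=4:    L    W    W    L    W    W    L
a=5:    L    W    W    L    W    W    L
a=6:    W    W    L    W    W    L    W
Cells with no legal move (terminal, hence L): (0,0), (1,0).
The remaining L cells, each justified by listing all of its moves:
(0,3): →(0,2)(W), (0,1)(W) — all W, so L
(0,6): →(0,5)(W), (0,4)(W) — all W, so L
(1,3): →(1,2)(W), (1,1)(W), (0,2)(W) — all W, so L
(1,6): →(1,5)(W), (1,4)(W), (0,5)(W) — all W, so L
(2,2): →(0,2)(W), (2,1)(W), (2,0)(W), (1,1)(W) — all W, so L
(2,5): →(0,5)(W), (2,4)(W), (2,3)(W), (1,4)(W) — all W, so L
(3,1): →(1,1)(W), (3,0)(W), (2,0)(W) — all W, so L
(3,4): →(1,4)(W), (3,3)(W), (3,2)(W), (2,3)(W) — all W, so L
(4,0): →(2,0)(W) only, which is W, so L
(4,3): →(2,3)(W), (4,2)(W), (4,1)(W), (3,2)(W) — all W, so L
(4,6): →(2,6)(W), (4,5)(W), (4,4)(W), (3,5)(W) — all W, so L
(5,0): →(3,0)(W) only, which is W, so L
(5,3): →(3,3)(W), (5,2)(W), (5,1)(W), (4,2)(W) — all W, so L
(5,6): →(3,6)(W), (5,5)(W), (5,4)(W), (4,5)(W) — all W, so L
(6,2): →(4,2)(W), (6,1)(W), (6,0)(W), (5,1)(W) — all W, so L
(6,5): →(4,5)(W), (6,4)(W), (6,3)(W), (5,4)(W) — all W, so L
Every other cell has at least one move into one of the L cells above, so it is W.
L cells per row: a=0: 3, a=1: 3, a=2: 2, a=3: 2, a=4: 3, a=5: 3, a=6: 2; total 18.

18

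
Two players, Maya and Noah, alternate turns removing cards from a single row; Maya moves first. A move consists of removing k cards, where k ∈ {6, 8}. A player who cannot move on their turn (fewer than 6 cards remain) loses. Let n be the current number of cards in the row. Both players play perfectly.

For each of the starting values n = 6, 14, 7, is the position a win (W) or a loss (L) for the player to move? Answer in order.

6: W, 14: L, 7: W

Label each position W (a win for the player to move) or L (a loss). A position with no legal move is L; any other position is W exactly when some move reaches an L, and L when every move reaches a W.
n=0: no move → L
n=1: no move → L
n=2: no move → L
n=3: no move → L
n=4: no move → L
n=5: no move → L
n=6: can move to 0, which is L ⇒ W
n=7: can move to 1, which is L ⇒ W
n=8: can move to 2, which is L ⇒ W
n=9: can move to 3, which is L ⇒ W
n=10: can move to 4, which is L ⇒ W
n=11: can move to 5, which is L ⇒ W
n=12: can move to 4, which is L ⇒ W
n=13: can move to 5, which is L ⇒ W
n=14: moves to 8(W), 6(W); every one is W ⇒ L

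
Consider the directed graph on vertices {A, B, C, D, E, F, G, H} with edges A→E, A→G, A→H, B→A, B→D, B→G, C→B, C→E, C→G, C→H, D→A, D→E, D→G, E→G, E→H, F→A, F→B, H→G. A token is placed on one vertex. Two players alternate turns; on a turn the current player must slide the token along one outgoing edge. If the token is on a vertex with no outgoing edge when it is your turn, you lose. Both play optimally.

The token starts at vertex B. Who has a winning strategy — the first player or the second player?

Positions with no move are L. A position that does have a move is losing for the player to move precisely when every available move leads to a winning position for the opponent. Fill in the labels:
Every edge goes from a vertex to one that appears earlier in the order G, H, E, A, D, B, F, C, so processing vertices in that order labels each vertex after all of its successors.
G: no outgoing edge → L
H: can move to G, which is L ⇒ W
E: can move to G, which is L ⇒ W
A: can move to G, which is L ⇒ W
D: can move to G, which is L ⇒ W
B: can move to G, which is L ⇒ W
F: moves to B(W), A(W); every one is W ⇒ L
C: can move to G, which is L ⇒ W
The starting position B is W: the player to move should move to G, handing over an L position.

The first player wins.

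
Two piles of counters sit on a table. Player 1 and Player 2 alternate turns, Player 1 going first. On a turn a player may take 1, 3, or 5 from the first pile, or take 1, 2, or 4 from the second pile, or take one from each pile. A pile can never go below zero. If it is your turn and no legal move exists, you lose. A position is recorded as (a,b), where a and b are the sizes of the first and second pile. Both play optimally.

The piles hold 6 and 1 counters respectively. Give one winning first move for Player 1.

Move to (6,0).

Positions with no move are L. A position that does have a move is losing for the player to move precisely when every available move leads to a winning position for the opponent. Fill in the labels:
No move ever increases a pile, so every position that can arise here has a ≤ 6 and b ≤ 1; it is enough to label the cells with 0 ≤ a ≤ 6 and 0 ≤ b ≤ 1.
Every move lowers a or b (never raises either), so fill the grid row by row in increasing a, and left to right within a row: each cell's successors are then already labelled.
      b=0  b=1
a=0:    L    W
a=1:    W    W
a=2:    L    W
a=3:    W    W
a=4:    L    W
a=5:    W    W
a=6:    L    W
Cells with no legal move (terminal, hence L): (0,0).
The remaining L cells, each justified by listing all of its moves:
(2,0): the only move is to (1,0)(W), a W ⇒ L
(4,0): moves to (3,0)(W), (1,0)(W); every one is W ⇒ L
(6,0): moves to (5,0)(W), (3,0)(W), (1,0)(W); every one is W ⇒ L
Every other cell has at least one move into one of the L cells above, so it is W.
From (6,1), the L positions reachable in one move are: (6,0).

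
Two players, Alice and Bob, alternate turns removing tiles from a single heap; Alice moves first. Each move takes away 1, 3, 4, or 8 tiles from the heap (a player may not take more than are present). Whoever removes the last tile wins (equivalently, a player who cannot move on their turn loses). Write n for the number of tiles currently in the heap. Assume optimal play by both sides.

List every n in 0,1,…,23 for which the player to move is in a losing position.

0, 2, 7, 9, 14, 16, 21, 23

Build the W/L table. Terminal = L. A non-terminal position is W if it has a move to some L; otherwise it is L.
n=0: no move → L
n=1: W (go to 0, an L position)
n=2: L (sole option 1(W) is W)
n=3: W (go to 2, an L position)
n=4: W (go to 0, an L position)
n=5: W (go to 2, an L position)
n=6: W (go to 2, an L position)
n=7: L (options 6(W), 4(W), 3(W) are all W)
n=8: W (go to 7, an L position)
n=9: L (options 8(W), 6(W), 5(W), 1(W) are all W)
n=10: W (go to 9, an L position)
n=11: W (go to 7, an L position)
n=12: W (go to 9, an L position)
n=13: W (go to 9, an L position)
n=14: L (options 13(W), 11(W), 10(W), 6(W) are all W)
n=15: W (go to 14, an L position)
n=16: L (options 15(W), 13(W), 12(W), 8(W) are all W)
n=17: W (go to 16, an L position)
n=18: W (go to 14, an L position)
n=19: W (go to 16, an L position)
n=20: W (go to 16, an L position)
n=21: L (options 20(W), 18(W), 17(W), 13(W) are all W)
n=22: W (go to 21, an L position)
n=23: L (options 22(W), 20(W), 19(W), 15(W) are all W)
Reading off the rows marked L gives the requested list; there are 8 such values of n.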